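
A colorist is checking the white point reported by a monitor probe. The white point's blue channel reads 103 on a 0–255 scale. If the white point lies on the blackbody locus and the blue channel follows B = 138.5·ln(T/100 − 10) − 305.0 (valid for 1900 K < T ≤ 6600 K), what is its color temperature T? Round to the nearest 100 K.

ln(t − 10) = (103 + 305.0) / 138.5 = 2.9458.
t − 10 = e^2.9458 = 19.027, so t = 29.027.
T = 100·t = 2903 K → 2900 K to the nearest 100 K.

2900 K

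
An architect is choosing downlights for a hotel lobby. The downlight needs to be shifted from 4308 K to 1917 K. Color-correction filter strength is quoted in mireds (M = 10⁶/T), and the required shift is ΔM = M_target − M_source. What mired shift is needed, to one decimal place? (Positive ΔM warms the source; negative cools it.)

+289.5 mireds

M_source = 10⁶/4308 = 232.126; M_target = 10⁶/1917 = 521.648.
ΔM = 521.648 − 232.126 = 289.522 → +289.5 mireds, a warming shift.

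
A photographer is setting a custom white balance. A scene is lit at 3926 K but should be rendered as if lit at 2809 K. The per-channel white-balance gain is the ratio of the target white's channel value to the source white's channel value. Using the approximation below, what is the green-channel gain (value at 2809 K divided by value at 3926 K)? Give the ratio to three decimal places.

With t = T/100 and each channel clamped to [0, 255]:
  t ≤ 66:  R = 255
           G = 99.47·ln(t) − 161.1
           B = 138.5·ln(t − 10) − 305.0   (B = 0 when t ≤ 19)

At 3926 K (t = 39.26):
  G = 99.47·ln 39.26 − 161.1 = 99.47·3.6702 − 161.1 = 203.975.
At 2809 K (t = 28.09):
  G = 99.47·ln 28.09 − 161.1 = 99.47·3.3354 − 161.1 = 170.674.
Gain = 170.674 / 203.975 = 0.8367 → 0.837.

0.837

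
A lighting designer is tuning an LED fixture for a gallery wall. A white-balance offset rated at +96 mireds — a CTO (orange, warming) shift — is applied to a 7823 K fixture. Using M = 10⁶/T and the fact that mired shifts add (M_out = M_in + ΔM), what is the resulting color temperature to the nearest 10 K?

4470 K

M_in = 10⁶/7823 = 127.83 mireds.
M_out = 127.83 + (+96) = 223.83 mireds.
T_out = 10⁶/223.83 = 4467.7 K → 4470 K.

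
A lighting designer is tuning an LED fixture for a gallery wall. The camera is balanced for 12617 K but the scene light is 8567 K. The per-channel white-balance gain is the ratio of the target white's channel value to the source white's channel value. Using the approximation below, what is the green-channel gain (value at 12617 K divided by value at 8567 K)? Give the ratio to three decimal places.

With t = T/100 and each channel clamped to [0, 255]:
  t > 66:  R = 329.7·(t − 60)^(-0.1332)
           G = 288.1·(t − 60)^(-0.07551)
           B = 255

At 8567 K (t = 85.67):
  G = 288.1·(85.67 − 60)^(-0.07551) = 288.1·25.67^(-0.07551) = 288.1·0.78266 = 225.485.
At 12617 K (t = 126.17):
  G = 288.1·(126.17 − 60)^(-0.07551) = 288.1·66.17^(-0.07551) = 288.1·0.72865 = 209.925.
Gain = 209.925 / 225.485 = 0.9310 → 0.931.

0.931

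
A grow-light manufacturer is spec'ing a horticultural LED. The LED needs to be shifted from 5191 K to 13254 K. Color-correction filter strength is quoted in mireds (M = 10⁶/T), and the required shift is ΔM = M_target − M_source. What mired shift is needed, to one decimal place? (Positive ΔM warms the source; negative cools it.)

M_source = 10⁶/5191 = 192.641; M_target = 10⁶/13254 = 75.449.
ΔM = 75.449 − 192.641 = -117.192 → -117.2 mireds, a cooling shift.

-117.2 mireds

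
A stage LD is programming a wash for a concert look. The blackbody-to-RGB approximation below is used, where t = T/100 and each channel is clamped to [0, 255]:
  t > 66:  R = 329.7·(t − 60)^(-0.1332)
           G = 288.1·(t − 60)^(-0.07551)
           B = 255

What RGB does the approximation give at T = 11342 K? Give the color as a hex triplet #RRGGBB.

#C2D5FF

t = 11342/100 = 113.42; the t > 66 branch applies.
R = 329.7·(113.42 − 60)^(-0.1332) = 329.7·53.42^(-0.1332) = 329.7·0.58867 = 194.084.
G = 288.1·(113.42 − 60)^(-0.07551) = 288.1·53.42^(-0.07551) = 288.1·0.74053 = 213.346.
B = 255 by definition for t > 66.
Rounded: (194, 213, 255).
In hex: #C2D5FF.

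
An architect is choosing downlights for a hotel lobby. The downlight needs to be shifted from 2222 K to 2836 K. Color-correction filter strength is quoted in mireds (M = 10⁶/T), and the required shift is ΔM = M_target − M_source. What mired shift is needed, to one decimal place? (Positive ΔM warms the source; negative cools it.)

-97.4 mireds

M_source = 10⁶/2222 = 450.045; M_target = 10⁶/2836 = 352.609.
ΔM = 352.609 − 450.045 = -97.436 → -97.4 mireds, a cooling shift.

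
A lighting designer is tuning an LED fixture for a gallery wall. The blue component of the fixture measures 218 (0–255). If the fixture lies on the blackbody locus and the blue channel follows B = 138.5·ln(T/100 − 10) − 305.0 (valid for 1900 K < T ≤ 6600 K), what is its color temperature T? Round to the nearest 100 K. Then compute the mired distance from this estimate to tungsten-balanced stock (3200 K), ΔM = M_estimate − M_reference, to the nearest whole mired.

ln(t − 10) = (218 + 305.0) / 138.5 = 3.7762.
t − 10 = e^3.7762 = 43.649, so t = 53.649.
T = 100·t = 5365 K → 5400 K to the nearest 100 K.
M_estimate = 10⁶/5400 = 185.19; M_reference = 10⁶/3200 = 312.50.
ΔM = 185.19 − 312.50 = -127.31 → -127 mireds.

-127 mireds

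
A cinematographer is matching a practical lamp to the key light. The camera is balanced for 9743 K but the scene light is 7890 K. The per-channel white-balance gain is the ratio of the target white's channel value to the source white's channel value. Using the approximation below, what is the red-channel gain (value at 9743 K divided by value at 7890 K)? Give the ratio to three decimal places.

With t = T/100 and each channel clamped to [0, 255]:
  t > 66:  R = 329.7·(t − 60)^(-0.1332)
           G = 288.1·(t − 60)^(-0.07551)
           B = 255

0.913

At 7890 K (t = 78.9):
  R = 329.7·(78.9 − 60)^(-0.1332) = 329.7·18.9^(-0.1332) = 329.7·0.67604 = 222.892.
At 9743 K (t = 97.43):
  R = 329.7·(97.43 − 60)^(-0.1332) = 329.7·37.43^(-0.1332) = 329.7·0.61723 = 203.501.
Gain = 203.501 / 222.892 = 0.9130 → 0.913.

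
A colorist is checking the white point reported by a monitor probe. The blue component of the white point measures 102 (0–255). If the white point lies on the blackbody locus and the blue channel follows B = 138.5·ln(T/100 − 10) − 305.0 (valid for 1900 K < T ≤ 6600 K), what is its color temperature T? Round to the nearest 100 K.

2900 K

ln(t − 10) = (102 + 305.0) / 138.5 = 2.9386.
t − 10 = e^2.9386 = 18.890, so t = 28.890.
T = 100·t = 2889 K → 2900 K to the nearest 100 K.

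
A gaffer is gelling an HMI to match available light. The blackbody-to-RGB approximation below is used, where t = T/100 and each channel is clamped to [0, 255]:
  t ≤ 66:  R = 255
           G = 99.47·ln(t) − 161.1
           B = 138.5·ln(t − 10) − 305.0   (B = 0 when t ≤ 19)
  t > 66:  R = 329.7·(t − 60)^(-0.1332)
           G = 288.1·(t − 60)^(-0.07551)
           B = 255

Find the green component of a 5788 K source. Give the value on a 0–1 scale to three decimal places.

t = 5788/100 = 57.88; the t ≤ 66 branch applies.
G = 99.47·ln 57.88 − 161.1 = 99.47·4.0584 − 161.1 = 242.586.
On a 0–1 scale: 242.586/255 = 0.9513 → 0.951.

0.951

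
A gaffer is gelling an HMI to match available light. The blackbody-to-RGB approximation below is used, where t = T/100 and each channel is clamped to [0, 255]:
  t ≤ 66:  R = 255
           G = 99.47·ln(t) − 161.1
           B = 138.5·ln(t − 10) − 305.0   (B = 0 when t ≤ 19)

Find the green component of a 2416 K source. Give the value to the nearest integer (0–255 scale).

t = 2416/100 = 24.16; the t ≤ 66 branch applies.
G = 99.47·ln 24.16 − 161.1 = 99.47·3.1847 − 161.1 = 155.682.
Rounded: 156.

156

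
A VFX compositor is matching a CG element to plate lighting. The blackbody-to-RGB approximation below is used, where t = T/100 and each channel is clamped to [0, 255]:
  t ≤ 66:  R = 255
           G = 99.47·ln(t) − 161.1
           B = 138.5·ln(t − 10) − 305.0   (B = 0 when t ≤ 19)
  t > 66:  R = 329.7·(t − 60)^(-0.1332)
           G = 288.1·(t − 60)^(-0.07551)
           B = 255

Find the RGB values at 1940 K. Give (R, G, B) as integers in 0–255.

t = 1940/100 = 19.4; the t ≤ 66 branch applies.
R = 255 by definition for t ≤ 66.
G = 99.47·ln 19.4 − 161.1 = 99.47·2.9653 − 161.1 = 133.856.
B = 138.5·ln(19.4 − 10) − 305.0 = 138.5·ln 9.4 − 305.0 = 138.5·2.2407 − 305.0 = 5.338.
Rounded: (255, 134, 5).

(255, 134, 5)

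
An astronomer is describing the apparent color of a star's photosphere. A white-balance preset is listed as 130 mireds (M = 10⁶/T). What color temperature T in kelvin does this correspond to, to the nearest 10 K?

7690 K

T = 10⁶ / 130 = 7692.31 K → 7690 K.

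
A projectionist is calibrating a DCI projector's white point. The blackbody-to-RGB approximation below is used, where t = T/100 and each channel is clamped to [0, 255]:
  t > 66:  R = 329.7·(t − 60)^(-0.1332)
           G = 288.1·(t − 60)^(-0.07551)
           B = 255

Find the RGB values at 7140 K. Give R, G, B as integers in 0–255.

R=238, G=240, B=255

t = 7140/100 = 71.4; the t > 66 branch applies.
R = 329.7·(71.4 − 60)^(-0.1332) = 329.7·11.4^(-0.1332) = 329.7·0.72314 = 238.418.
G = 288.1·(71.4 − 60)^(-0.07551) = 288.1·11.4^(-0.07551) = 288.1·0.83213 = 239.738.
B = 255 by definition for t > 66.
Rounded: (238, 240, 255).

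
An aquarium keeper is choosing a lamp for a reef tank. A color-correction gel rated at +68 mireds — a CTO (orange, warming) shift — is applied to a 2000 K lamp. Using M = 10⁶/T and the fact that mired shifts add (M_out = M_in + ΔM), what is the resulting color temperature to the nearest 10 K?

1760 K

M_in = 10⁶/2000 = 500.00 mireds.
M_out = 500.00 + (+68) = 568.00 mireds.
T_out = 10⁶/568.00 = 1760.6 K → 1760 K.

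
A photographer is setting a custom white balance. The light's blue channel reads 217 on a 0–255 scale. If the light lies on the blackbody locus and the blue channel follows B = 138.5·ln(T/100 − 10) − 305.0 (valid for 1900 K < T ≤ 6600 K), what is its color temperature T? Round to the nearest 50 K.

ln(t − 10) = (217 + 305.0) / 138.5 = 3.7690.
t − 10 = e^3.7690 = 43.335, so t = 53.335.
T = 100·t = 5333 K → 5350 K to the nearest 50 K.

5350 K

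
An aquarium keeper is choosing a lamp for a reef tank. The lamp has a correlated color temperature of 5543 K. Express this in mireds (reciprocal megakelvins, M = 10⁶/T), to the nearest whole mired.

M = 10⁶ / 5543 = 180.408 → 180 mireds.

180 mireds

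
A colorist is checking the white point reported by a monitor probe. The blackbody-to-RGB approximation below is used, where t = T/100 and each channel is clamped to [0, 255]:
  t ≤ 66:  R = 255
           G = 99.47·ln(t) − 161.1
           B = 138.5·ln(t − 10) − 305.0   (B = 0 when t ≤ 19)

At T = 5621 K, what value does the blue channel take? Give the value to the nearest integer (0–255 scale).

226

t = 5621/100 = 56.21; the t ≤ 66 branch applies.
B = 138.5·ln(56.21 − 10) − 305.0 = 138.5·ln 46.21 − 305.0 = 138.5·3.8332 − 305.0 = 225.898.
Rounded: 226.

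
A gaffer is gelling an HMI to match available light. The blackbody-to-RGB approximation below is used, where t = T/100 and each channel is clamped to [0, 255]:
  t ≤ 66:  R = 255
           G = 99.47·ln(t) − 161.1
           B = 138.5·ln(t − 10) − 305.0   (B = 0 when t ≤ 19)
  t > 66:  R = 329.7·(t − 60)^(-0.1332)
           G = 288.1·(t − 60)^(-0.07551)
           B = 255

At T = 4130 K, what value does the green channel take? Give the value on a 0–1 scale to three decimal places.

t = 4130/100 = 41.3; the t ≤ 66 branch applies.
G = 99.47·ln 41.3 − 161.1 = 99.47·3.7209 − 161.1 = 209.014.
On a 0–1 scale: 209.014/255 = 0.8197 → 0.820.

0.820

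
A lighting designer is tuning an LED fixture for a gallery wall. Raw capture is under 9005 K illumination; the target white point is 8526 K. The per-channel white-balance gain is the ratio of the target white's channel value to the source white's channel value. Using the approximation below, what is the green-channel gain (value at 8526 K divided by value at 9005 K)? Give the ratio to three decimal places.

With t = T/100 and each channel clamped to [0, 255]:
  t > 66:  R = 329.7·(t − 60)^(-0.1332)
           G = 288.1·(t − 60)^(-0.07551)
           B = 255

1.013

At 9005 K (t = 90.05):
  G = 288.1·(90.05 − 60)^(-0.07551) = 288.1·30.05^(-0.07551) = 288.1·0.77341 = 222.818.
At 8526 K (t = 85.26):
  G = 288.1·(85.26 − 60)^(-0.07551) = 288.1·25.26^(-0.07551) = 288.1·0.78361 = 225.759.
Gain = 225.759 / 222.818 = 1.0132 → 1.013.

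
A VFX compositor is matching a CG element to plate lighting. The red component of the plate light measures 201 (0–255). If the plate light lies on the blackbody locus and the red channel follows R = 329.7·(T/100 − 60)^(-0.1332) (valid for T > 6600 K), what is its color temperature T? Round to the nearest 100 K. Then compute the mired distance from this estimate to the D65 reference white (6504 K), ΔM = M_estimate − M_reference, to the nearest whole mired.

-55 mireds

(t − 60)^(-0.1332) = 201/329.7 = 0.60965.
t − 60 = 0.60965^(1/-0.1332) = 0.60965^(-7.508) = 41.071, so t = 101.071.
T = 100·t = 10107 K → 10100 K to the nearest 100 K.
M_estimate = 10⁶/10100 = 99.01; M_reference = 10⁶/6504 = 153.75.
ΔM = 99.01 − 153.75 = -54.74 → -55 mireds.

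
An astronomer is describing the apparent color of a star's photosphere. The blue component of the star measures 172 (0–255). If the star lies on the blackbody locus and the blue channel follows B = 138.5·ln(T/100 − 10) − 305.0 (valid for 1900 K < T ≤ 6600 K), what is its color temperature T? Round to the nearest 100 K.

4100 K

ln(t − 10) = (172 + 305.0) / 138.5 = 3.4440.
t − 10 = e^3.4440 = 31.313, so t = 41.313.
T = 100·t = 4131 K → 4100 K to the nearest 100 K.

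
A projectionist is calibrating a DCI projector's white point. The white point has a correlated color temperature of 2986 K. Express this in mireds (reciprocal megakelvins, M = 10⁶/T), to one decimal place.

M = 10⁶ / 2986 = 334.896 → 334.9 mireds.

334.9 mireds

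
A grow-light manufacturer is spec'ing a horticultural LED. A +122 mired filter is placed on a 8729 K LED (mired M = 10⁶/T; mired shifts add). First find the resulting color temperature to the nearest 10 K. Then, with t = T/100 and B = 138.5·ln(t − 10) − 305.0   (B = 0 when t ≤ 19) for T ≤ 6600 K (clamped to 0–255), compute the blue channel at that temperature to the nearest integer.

M_in = 10⁶/8729 = 114.56; M_out = 114.56 + (+122) = 236.56.
T_out = 10⁶/236.56 = 4227.2 K → 4230 K; t = 42.3.
B = 138.5·ln(42.3 − 10) − 305.0 = 138.5·ln 32.3 − 305.0 = 138.5·3.4751 − 305.0 = 176.297.
Rounded: 176.

176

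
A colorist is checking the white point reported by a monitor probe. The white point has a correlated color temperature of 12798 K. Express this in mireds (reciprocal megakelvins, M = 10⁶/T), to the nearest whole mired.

78 mireds

M = 10⁶ / 12798 = 78.137 → 78 mireds.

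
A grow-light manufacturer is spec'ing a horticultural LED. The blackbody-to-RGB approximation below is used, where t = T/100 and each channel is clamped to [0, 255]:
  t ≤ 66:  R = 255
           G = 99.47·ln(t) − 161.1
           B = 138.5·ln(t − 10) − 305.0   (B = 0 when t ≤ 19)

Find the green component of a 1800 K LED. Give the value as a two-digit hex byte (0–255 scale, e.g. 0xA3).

0x7E

t = 1800/100 = 18; the t ≤ 66 branch applies.
G = 99.47·ln 18 − 161.1 = 99.47·2.8904 − 161.1 = 126.405.
Rounded: 126; in hex, 0x7E.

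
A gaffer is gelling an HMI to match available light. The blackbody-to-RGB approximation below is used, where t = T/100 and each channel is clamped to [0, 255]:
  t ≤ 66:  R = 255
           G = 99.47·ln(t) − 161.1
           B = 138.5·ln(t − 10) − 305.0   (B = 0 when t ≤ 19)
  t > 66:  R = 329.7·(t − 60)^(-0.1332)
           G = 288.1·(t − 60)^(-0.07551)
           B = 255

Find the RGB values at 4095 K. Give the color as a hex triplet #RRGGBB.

t = 4095/100 = 40.95; the t ≤ 66 branch applies.
R = 255 by definition for t ≤ 66.
G = 99.47·ln 40.95 − 161.1 = 99.47·3.7124 − 161.1 = 208.168.
B = 138.5·ln(40.95 − 10) − 305.0 = 138.5·ln 30.95 − 305.0 = 138.5·3.4324 − 305.0 = 170.384.
Rounded: (255, 208, 170).
In hex: #FFD0AA.

#FFD0AA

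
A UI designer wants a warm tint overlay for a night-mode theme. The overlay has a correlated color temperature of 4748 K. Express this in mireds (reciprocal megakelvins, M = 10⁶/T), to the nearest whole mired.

211 mireds

M = 10⁶ / 4748 = 210.615 → 211 mireds.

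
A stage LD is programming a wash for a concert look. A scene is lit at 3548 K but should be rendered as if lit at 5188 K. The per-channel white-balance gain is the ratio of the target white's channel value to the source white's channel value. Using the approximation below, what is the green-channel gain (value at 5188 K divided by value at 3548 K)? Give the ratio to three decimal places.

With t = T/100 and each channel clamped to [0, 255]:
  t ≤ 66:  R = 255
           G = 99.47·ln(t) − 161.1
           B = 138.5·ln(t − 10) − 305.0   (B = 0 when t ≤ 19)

At 3548 K (t = 35.48):
  G = 99.47·ln 35.48 − 161.1 = 99.47·3.5690 − 161.1 = 193.905.
At 5188 K (t = 51.88):
  G = 99.47·ln 51.88 − 161.1 = 99.47·3.9489 − 161.1 = 231.700.
Gain = 231.700 / 193.905 = 1.1949 → 1.195.

1.195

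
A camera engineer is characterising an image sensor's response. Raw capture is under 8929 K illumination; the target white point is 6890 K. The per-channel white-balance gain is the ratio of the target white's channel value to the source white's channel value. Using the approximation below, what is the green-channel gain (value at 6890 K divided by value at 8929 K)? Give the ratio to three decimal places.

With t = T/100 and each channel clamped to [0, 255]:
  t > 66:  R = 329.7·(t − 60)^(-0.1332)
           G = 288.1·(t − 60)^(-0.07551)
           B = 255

1.094

At 8929 K (t = 89.29):
  G = 288.1·(89.29 − 60)^(-0.07551) = 288.1·29.29^(-0.07551) = 288.1·0.77490 = 223.250.
At 6890 K (t = 68.9):
  G = 288.1·(68.9 − 60)^(-0.07551) = 288.1·8.9^(-0.07551) = 288.1·0.84784 = 244.261.
Gain = 244.261 / 223.250 = 1.0941 → 1.094.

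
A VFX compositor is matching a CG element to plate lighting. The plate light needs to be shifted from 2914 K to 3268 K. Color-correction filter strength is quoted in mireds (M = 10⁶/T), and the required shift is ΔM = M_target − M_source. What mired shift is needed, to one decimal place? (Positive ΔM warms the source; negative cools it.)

M_source = 10⁶/2914 = 343.171; M_target = 10⁶/3268 = 305.998.
ΔM = 305.998 − 343.171 = -37.173 → -37.2 mireds, a cooling shift.

-37.2 mireds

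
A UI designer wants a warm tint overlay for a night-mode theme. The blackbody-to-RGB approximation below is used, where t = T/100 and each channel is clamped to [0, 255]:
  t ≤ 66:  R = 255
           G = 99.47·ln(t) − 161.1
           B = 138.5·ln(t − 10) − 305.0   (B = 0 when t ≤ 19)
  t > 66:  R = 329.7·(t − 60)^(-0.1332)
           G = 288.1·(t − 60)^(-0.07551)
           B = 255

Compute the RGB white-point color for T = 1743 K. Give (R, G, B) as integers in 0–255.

t = 1743/100 = 17.43; the t ≤ 66 branch applies.
R = 255 by definition for t ≤ 66.
G = 99.47·ln 17.43 − 161.1 = 99.47·2.8582 − 161.1 = 123.204.
t = 17.43 ≤ 19, so B = 0.
Rounded: (255, 123, 0).

(255, 123, 0)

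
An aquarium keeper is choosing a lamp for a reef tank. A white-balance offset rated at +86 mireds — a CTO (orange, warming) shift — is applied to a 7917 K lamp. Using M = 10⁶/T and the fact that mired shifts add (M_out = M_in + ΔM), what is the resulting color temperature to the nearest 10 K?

M_in = 10⁶/7917 = 126.31 mireds.
M_out = 126.31 + (+86) = 212.31 mireds.
T_out = 10⁶/212.31 = 4710.1 K → 4710 K.

4710 K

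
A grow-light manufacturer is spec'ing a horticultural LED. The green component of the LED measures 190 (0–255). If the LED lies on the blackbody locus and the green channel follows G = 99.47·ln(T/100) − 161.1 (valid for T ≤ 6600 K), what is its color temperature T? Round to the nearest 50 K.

ln t = (190 + 161.1) / 99.47 = 3.5297.
t = e^3.5297 = 34.114.
T = 100·t = 3411 K → 3400 K to the nearest 50 K.

3400 K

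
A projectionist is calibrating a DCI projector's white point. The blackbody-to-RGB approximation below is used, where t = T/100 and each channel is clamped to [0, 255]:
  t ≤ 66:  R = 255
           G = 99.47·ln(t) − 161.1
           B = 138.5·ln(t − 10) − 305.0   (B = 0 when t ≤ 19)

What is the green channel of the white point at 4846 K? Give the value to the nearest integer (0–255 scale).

t = 4846/100 = 48.46; the t ≤ 66 branch applies.
G = 99.47·ln 48.46 − 161.1 = 99.47·3.8807 − 161.1 = 224.917.
Rounded: 225.

225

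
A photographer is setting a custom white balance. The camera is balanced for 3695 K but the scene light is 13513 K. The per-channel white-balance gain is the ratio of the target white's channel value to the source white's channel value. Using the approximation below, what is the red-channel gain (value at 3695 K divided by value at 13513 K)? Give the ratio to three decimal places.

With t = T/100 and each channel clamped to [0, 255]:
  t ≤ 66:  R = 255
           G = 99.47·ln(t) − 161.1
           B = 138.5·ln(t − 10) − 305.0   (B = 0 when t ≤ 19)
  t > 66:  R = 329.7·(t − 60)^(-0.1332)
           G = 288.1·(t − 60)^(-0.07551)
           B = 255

At 13513 K (t = 135.13):
  R = 329.7·(135.13 − 60)^(-0.1332) = 329.7·75.13^(-0.1332) = 329.7·0.56252 = 185.464.
At 3695 K (t = 36.95):
  R = 255 by definition for t ≤ 66.
Gain = 255.000 / 185.464 = 1.3749 → 1.375.

1.375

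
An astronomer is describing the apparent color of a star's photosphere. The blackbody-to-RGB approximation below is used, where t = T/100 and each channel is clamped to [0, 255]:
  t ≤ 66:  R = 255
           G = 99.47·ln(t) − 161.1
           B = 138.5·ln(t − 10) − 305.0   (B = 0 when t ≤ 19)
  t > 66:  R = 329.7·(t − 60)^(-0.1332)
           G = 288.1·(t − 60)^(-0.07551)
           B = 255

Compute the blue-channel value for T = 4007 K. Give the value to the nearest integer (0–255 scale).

t = 4007/100 = 40.07; the t ≤ 66 branch applies.
B = 138.5·ln(40.07 − 10) − 305.0 = 138.5·ln 30.07 − 305.0 = 138.5·3.4035 − 305.0 = 166.389.
Rounded: 166.

166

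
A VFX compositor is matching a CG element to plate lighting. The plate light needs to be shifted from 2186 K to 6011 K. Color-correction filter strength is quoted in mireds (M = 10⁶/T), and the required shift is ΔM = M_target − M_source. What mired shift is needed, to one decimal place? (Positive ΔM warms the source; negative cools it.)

-291.1 mireds

M_source = 10⁶/2186 = 457.457; M_target = 10⁶/6011 = 166.362.
ΔM = 166.362 − 457.457 = -291.095 → -291.1 mireds, a cooling shift.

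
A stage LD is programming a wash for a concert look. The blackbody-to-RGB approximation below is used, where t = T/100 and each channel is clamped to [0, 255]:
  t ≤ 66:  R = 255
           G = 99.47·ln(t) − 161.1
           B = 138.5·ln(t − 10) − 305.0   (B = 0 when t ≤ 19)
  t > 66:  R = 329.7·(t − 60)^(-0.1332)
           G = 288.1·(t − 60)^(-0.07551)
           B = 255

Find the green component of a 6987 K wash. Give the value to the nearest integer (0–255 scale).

t = 6987/100 = 69.87; the t > 66 branch applies.
G = 288.1·(69.87 − 60)^(-0.07551) = 288.1·9.87^(-0.07551) = 288.1·0.84124 = 242.361.
Rounded: 242.

242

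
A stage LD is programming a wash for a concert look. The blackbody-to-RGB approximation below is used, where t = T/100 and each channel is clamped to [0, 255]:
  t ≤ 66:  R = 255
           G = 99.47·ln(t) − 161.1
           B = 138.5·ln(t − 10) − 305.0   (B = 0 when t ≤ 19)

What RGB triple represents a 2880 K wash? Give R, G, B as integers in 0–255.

t = 2880/100 = 28.8; the t ≤ 66 branch applies.
R = 255 by definition for t ≤ 66.
G = 99.47·ln 28.8 − 161.1 = 99.47·3.3604 − 161.1 = 173.157.
B = 138.5·ln(28.8 − 10) − 305.0 = 138.5·ln 18.8 − 305.0 = 138.5·2.9339 − 305.0 = 101.339.
Rounded: (255, 173, 101).

R=255, G=173, B=101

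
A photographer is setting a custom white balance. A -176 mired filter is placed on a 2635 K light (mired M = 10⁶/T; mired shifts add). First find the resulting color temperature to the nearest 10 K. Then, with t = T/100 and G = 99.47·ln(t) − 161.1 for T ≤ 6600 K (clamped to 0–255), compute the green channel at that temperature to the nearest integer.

M_in = 10⁶/2635 = 379.51; M_out = 379.51 + (-176) = 203.51.
T_out = 10⁶/203.51 = 4913.8 K → 4910 K; t = 49.1.
G = 99.47·ln 49.1 − 161.1 = 99.47·3.8939 − 161.1 = 226.222.
Rounded: 226.

226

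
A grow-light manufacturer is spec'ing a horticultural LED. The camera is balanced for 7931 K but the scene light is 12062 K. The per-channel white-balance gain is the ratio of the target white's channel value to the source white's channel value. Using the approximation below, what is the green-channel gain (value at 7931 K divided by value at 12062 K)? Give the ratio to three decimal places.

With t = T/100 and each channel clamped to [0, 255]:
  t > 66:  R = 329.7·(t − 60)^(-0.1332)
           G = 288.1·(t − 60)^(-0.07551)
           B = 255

At 12062 K (t = 120.62):
  G = 288.1·(120.62 − 60)^(-0.07551) = 288.1·60.62^(-0.07551) = 288.1·0.73349 = 211.319.
At 7931 K (t = 79.31):
  G = 288.1·(79.31 − 60)^(-0.07551) = 288.1·19.31^(-0.07551) = 288.1·0.79967 = 230.385.
Gain = 230.385 / 211.319 = 1.0902 → 1.090.

1.090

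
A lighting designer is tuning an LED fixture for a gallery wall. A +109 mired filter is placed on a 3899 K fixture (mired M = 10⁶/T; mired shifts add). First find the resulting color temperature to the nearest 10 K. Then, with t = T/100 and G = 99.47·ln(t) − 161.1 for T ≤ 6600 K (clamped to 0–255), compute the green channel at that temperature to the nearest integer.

M_in = 10⁶/3899 = 256.48; M_out = 256.48 + (+109) = 365.48.
T_out = 10⁶/365.48 = 2736.2 K → 2740 K; t = 27.4.
G = 99.47·ln 27.4 − 161.1 = 99.47·3.3105 − 161.1 = 168.200.
Rounded: 168.

168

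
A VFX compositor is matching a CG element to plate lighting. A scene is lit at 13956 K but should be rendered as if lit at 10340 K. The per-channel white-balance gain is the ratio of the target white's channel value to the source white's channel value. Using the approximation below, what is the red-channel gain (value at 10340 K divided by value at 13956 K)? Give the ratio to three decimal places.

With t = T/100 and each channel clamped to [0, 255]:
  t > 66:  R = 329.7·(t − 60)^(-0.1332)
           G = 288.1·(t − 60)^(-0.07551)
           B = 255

1.084

At 13956 K (t = 139.56):
  R = 329.7·(139.56 − 60)^(-0.1332) = 329.7·79.56^(-0.1332) = 329.7·0.55825 = 184.054.
At 10340 K (t = 103.4):
  R = 329.7·(103.4 − 60)^(-0.1332) = 329.7·43.4^(-0.1332) = 329.7·0.60518 = 199.529.
Gain = 199.529 / 184.054 = 1.0841 → 1.084.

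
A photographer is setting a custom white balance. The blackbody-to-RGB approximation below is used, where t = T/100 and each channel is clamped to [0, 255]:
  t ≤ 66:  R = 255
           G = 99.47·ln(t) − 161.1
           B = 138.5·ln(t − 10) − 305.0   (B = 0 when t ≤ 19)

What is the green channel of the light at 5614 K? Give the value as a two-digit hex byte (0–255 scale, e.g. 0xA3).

t = 5614/100 = 56.14; the t ≤ 66 branch applies.
G = 99.47·ln 56.14 − 161.1 = 99.47·4.0278 − 161.1 = 239.550.
Rounded: 240; in hex, 0xF0.

0xF0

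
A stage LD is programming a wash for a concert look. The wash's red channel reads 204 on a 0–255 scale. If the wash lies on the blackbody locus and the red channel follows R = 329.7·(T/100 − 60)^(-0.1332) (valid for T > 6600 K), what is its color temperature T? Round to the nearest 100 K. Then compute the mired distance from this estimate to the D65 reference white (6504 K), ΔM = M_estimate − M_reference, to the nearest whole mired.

-51 mireds

(t − 60)^(-0.1332) = 204/329.7 = 0.61874.
t − 60 = 0.61874^(1/-0.1332) = 0.61874^(-7.508) = 36.748, so t = 96.748.
T = 100·t = 9675 K → 9700 K to the nearest 100 K.
M_estimate = 10⁶/9700 = 103.09; M_reference = 10⁶/6504 = 153.75.
ΔM = 103.09 − 153.75 = -50.66 → -51 mireds.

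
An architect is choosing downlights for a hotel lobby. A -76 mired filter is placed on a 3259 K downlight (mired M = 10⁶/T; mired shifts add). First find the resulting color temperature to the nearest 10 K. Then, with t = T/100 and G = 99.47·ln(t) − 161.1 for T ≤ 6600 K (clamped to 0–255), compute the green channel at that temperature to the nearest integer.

M_in = 10⁶/3259 = 306.84; M_out = 306.84 + (-76) = 230.84.
T_out = 10⁶/230.84 = 4332.0 K → 4330 K; t = 43.3.
G = 99.47·ln 43.3 − 161.1 = 99.47·3.7682 − 161.1 = 213.718.
Rounded: 214.

214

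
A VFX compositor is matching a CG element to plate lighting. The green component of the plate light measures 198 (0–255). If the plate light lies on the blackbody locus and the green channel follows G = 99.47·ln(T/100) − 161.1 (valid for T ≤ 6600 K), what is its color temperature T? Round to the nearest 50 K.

ln t = (198 + 161.1) / 99.47 = 3.6101.
t = e^3.6101 = 36.971.
T = 100·t = 3697 K → 3700 K to the nearest 50 K.

3700 K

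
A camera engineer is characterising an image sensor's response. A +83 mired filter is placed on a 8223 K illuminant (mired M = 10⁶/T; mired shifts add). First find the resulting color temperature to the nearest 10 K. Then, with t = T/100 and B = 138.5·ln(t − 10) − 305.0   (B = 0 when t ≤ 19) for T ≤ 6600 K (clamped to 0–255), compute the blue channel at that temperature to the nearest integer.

202

M_in = 10⁶/8223 = 121.61; M_out = 121.61 + (+83) = 204.61.
T_out = 10⁶/204.61 = 4887.3 K → 4890 K; t = 48.9.
B = 138.5·ln(48.9 − 10) − 305.0 = 138.5·ln 38.9 − 305.0 = 138.5·3.6610 − 305.0 = 202.048.
Rounded: 202.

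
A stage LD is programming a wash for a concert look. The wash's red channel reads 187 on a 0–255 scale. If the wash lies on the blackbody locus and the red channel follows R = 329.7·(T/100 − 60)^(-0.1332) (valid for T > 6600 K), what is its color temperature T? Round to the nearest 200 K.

(t − 60)^(-0.1332) = 187/329.7 = 0.56718.
t − 60 = 0.56718^(1/-0.1332) = 0.56718^(-7.508) = 70.620, so t = 130.620.
T = 100·t = 13062 K → 13000 K to the nearest 200 K.

13000 K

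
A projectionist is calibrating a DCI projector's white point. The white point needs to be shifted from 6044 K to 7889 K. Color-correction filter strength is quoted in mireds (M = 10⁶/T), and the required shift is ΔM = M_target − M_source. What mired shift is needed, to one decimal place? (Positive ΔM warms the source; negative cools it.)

-38.7 mireds

M_source = 10⁶/6044 = 165.453; M_target = 10⁶/7889 = 126.759.
ΔM = 126.759 − 165.453 = -38.695 → -38.7 mireds, a cooling shift.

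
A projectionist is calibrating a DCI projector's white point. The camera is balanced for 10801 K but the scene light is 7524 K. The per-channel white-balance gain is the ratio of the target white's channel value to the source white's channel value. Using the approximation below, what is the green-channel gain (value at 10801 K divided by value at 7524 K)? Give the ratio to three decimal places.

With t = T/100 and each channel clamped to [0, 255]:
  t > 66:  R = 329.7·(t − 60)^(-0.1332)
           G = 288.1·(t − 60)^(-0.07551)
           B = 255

0.917

At 7524 K (t = 75.24):
  G = 288.1·(75.24 − 60)^(-0.07551) = 288.1·15.24^(-0.07551) = 288.1·0.81409 = 234.540.
At 10801 K (t = 108.01):
  G = 288.1·(108.01 − 60)^(-0.07551) = 288.1·48.01^(-0.07551) = 288.1·0.74652 = 215.073.
Gain = 215.073 / 234.540 = 0.9170 → 0.917.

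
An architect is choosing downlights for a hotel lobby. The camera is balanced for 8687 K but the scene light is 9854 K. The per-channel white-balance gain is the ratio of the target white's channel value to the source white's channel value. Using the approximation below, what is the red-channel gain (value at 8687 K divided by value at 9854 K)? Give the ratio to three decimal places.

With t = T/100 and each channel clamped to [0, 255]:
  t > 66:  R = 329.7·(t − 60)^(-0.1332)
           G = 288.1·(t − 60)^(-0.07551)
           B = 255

1.049

At 9854 K (t = 98.54):
  R = 329.7·(98.54 − 60)^(-0.1332) = 329.7·38.54^(-0.1332) = 329.7·0.61483 = 202.710.
At 8687 K (t = 86.87):
  R = 329.7·(86.87 − 60)^(-0.1332) = 329.7·26.87^(-0.1332) = 329.7·0.64509 = 212.687.
Gain = 212.687 / 202.710 = 1.0492 → 1.049.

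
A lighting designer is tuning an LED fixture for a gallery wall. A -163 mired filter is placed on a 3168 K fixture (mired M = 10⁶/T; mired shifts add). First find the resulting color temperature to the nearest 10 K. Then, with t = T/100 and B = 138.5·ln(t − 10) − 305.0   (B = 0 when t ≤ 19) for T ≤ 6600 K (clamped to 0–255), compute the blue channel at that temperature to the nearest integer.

251

M_in = 10⁶/3168 = 315.66; M_out = 315.66 + (-163) = 152.66.
T_out = 10⁶/152.66 = 6550.7 K → 6550 K; t = 65.5.
B = 138.5·ln(65.5 − 10) − 305.0 = 138.5·ln 55.5 − 305.0 = 138.5·4.0164 − 305.0 = 251.269.
Rounded: 251.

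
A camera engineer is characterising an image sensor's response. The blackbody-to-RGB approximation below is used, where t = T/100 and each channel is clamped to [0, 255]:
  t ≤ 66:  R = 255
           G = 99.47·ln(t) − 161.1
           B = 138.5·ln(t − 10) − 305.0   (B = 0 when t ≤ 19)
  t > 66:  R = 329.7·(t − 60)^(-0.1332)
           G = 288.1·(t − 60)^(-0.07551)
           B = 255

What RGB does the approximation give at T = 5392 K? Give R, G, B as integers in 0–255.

R=255, G=236, B=219

t = 5392/100 = 53.92; the t ≤ 66 branch applies.
R = 255 by definition for t ≤ 66.
G = 99.47·ln 53.92 − 161.1 = 99.47·3.9875 − 161.1 = 235.537.
B = 138.5·ln(53.92 − 10) − 305.0 = 138.5·ln 43.92 − 305.0 = 138.5·3.7824 − 305.0 = 218.858.
Rounded: (255, 236, 219).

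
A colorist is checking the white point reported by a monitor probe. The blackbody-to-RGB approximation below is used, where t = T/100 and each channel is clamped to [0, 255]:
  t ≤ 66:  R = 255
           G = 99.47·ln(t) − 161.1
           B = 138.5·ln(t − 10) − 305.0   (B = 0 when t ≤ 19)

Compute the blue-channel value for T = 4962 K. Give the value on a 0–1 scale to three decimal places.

0.802

t = 4962/100 = 49.62; the t ≤ 66 branch applies.
B = 138.5·ln(49.62 − 10) − 305.0 = 138.5·ln 39.62 − 305.0 = 138.5·3.6793 − 305.0 = 204.588.
On a 0–1 scale: 204.588/255 = 0.8023 → 0.802.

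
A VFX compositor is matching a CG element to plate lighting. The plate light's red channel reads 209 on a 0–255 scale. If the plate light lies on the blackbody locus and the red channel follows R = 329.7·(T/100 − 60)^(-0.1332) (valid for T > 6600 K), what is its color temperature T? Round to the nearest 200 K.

(t − 60)^(-0.1332) = 209/329.7 = 0.63391.
t − 60 = 0.63391^(1/-0.1332) = 0.63391^(-7.508) = 30.639, so t = 90.639.
T = 100·t = 9064 K → 9000 K to the nearest 200 K.

9000 K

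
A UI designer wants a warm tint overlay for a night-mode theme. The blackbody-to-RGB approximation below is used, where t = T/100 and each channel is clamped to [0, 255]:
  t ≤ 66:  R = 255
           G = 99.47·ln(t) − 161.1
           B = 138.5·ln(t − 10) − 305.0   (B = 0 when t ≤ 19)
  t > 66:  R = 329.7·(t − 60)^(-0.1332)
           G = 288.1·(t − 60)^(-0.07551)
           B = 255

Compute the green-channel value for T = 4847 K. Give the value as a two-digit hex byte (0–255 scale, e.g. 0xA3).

t = 4847/100 = 48.47; the t ≤ 66 branch applies.
G = 99.47·ln 48.47 − 161.1 = 99.47·3.8809 − 161.1 = 224.938.
Rounded: 225; in hex, 0xE1.

0xE1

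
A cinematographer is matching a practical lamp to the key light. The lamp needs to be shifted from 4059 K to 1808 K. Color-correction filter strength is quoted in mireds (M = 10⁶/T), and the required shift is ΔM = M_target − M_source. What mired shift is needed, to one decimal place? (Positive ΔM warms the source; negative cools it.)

M_source = 10⁶/4059 = 246.366; M_target = 10⁶/1808 = 553.097.
ΔM = 553.097 − 246.366 = 306.731 → +306.7 mireds, a warming shift.

+306.7 mireds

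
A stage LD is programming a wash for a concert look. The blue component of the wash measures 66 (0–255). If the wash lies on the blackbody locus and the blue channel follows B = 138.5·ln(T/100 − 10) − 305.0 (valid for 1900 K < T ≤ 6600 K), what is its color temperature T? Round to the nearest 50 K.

2450 K

ln(t − 10) = (66 + 305.0) / 138.5 = 2.6787.
t − 10 = e^2.6787 = 14.566, so t = 24.566.
T = 100·t = 2457 K → 2450 K to the nearest 50 K.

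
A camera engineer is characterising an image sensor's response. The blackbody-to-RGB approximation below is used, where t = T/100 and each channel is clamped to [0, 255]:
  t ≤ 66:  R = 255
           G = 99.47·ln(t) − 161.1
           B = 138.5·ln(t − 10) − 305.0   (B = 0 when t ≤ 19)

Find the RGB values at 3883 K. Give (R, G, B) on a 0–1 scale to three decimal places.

t = 3883/100 = 38.83; the t ≤ 66 branch applies.
R = 255 by definition for t ≤ 66.
G = 99.47·ln 38.83 − 161.1 = 99.47·3.6592 − 161.1 = 202.880.
B = 138.5·ln(38.83 − 10) − 305.0 = 138.5·ln 28.83 − 305.0 = 138.5·3.3614 − 305.0 = 160.556.
Dividing each by 255: (1.0000, 0.7956, 0.6296) → (1.000, 0.796, 0.630).

(1.000, 0.796, 0.630)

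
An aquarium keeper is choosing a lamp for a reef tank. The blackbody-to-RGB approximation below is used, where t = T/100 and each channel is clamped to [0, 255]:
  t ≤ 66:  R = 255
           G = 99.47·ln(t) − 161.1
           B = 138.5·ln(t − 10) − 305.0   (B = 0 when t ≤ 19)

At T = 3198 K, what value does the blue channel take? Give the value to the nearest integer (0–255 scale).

t = 3198/100 = 31.98; the t ≤ 66 branch applies.
B = 138.5·ln(31.98 − 10) − 305.0 = 138.5·ln 21.98 − 305.0 = 138.5·3.0901 − 305.0 = 122.983.
Rounded: 123.

123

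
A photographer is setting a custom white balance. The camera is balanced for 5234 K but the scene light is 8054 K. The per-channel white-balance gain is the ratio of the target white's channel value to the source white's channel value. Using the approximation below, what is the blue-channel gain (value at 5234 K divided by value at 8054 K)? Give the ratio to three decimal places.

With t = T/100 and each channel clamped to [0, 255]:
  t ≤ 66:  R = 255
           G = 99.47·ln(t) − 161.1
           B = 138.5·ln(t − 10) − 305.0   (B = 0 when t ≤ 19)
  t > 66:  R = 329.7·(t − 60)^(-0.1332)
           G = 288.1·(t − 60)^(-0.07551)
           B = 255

0.838

At 8054 K (t = 80.54):
  B = 255 by definition for t > 66.
At 5234 K (t = 52.34):
  B = 138.5·ln(52.34 − 10) − 305.0 = 138.5·ln 42.34 − 305.0 = 138.5·3.7457 − 305.0 = 213.784.
Gain = 213.784 / 255.000 = 0.8384 → 0.838.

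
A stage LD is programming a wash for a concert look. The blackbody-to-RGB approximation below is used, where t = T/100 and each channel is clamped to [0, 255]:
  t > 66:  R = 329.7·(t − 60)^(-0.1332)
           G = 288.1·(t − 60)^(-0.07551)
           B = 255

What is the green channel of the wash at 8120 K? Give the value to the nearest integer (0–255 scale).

229

t = 8120/100 = 81.2; the t > 66 branch applies.
G = 288.1·(81.2 − 60)^(-0.07551) = 288.1·21.2^(-0.07551) = 288.1·0.79405 = 228.766.
Rounded: 229.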